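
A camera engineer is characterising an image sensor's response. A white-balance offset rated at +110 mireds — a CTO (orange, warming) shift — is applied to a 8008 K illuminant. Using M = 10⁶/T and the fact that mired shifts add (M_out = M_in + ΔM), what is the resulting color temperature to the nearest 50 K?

M_in = 10⁶/8008 = 124.88 mireds.
M_out = 124.88 + (+110) = 234.88 mireds.
T_out = 10⁶/234.88 = 4257.6 K → 4250 K.

4250 K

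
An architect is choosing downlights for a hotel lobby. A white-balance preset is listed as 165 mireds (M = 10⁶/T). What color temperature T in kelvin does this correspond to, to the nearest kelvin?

T = 10⁶ / 165 = 6060.61 K → 6061 K.

6061 K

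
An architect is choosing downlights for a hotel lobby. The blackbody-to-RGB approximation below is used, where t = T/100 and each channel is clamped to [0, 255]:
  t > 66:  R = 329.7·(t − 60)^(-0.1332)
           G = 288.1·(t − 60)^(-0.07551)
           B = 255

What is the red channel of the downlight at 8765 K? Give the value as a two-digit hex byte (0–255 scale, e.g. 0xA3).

0xD4

t = 8765/100 = 87.65; the t > 66 branch applies.
R = 329.7·(87.65 − 60)^(-0.1332) = 329.7·27.65^(-0.1332) = 329.7·0.64264 = 211.878.
Rounded: 212; in hex, 0xD4.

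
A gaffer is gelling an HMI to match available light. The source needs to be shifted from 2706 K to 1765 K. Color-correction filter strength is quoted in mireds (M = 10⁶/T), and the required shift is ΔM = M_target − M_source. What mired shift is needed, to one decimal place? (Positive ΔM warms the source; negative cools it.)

M_source = 10⁶/2706 = 369.549; M_target = 10⁶/1765 = 566.572.
ΔM = 566.572 − 369.549 = 197.023 → +197.0 mireds, a warming shift.

+197.0 mireds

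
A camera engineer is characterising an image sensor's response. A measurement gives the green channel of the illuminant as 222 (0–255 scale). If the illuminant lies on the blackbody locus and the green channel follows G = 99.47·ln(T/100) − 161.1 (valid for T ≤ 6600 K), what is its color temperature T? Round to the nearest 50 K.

ln t = (222 + 161.1) / 99.47 = 3.8514.
t = e^3.8514 = 47.059.
T = 100·t = 4706 K → 4700 K to the nearest 50 K.

4700 K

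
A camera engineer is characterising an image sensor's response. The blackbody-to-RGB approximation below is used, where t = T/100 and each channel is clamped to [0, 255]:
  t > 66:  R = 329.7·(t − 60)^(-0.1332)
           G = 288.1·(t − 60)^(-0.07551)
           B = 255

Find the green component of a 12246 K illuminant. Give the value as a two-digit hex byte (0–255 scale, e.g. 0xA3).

t = 12246/100 = 122.46; the t > 66 branch applies.
G = 288.1·(122.46 − 60)^(-0.07551) = 288.1·62.46^(-0.07551) = 288.1·0.73184 = 210.842.
Rounded: 211; in hex, 0xD3.

0xD3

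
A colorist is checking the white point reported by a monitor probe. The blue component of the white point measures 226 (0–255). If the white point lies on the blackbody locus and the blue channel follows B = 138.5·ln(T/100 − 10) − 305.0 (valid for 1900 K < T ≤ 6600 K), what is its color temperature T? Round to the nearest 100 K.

ln(t − 10) = (226 + 305.0) / 138.5 = 3.8339.
t − 10 = e^3.8339 = 46.244, so t = 56.244.
T = 100·t = 5624 K → 5600 K to the nearest 100 K.

5600 K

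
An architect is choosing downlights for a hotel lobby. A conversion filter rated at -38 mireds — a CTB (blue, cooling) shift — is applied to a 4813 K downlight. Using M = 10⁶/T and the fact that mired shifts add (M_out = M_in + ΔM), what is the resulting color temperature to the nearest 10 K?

5890 K

M_in = 10⁶/4813 = 207.77 mireds.
M_out = 207.77 + (-38) = 169.77 mireds.
T_out = 10⁶/169.77 = 5890.3 K → 5890 K.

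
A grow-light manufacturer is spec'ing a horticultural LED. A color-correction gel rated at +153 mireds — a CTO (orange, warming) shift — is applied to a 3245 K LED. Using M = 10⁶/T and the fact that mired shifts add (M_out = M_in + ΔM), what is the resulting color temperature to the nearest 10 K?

M_in = 10⁶/3245 = 308.17 mireds.
M_out = 308.17 + (+153) = 461.17 mireds.
T_out = 10⁶/461.17 = 2168.4 K → 2170 K.

2170 K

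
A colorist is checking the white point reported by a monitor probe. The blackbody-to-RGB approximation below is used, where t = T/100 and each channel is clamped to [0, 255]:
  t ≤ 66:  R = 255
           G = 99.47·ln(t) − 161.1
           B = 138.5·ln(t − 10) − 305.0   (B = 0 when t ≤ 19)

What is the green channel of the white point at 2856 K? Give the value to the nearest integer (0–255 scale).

t = 2856/100 = 28.56; the t ≤ 66 branch applies.
G = 99.47·ln 28.56 − 161.1 = 99.47·3.3520 − 161.1 = 172.324.
Rounded: 172.

172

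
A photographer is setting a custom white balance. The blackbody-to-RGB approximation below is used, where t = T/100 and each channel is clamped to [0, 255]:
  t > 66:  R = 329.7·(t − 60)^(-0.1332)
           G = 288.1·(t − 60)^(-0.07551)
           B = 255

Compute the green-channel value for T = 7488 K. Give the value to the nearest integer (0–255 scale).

235

t = 7488/100 = 74.88; the t > 66 branch applies.
G = 288.1·(74.88 − 60)^(-0.07551) = 288.1·14.88^(-0.07551) = 288.1·0.81556 = 234.963.
Rounded: 235.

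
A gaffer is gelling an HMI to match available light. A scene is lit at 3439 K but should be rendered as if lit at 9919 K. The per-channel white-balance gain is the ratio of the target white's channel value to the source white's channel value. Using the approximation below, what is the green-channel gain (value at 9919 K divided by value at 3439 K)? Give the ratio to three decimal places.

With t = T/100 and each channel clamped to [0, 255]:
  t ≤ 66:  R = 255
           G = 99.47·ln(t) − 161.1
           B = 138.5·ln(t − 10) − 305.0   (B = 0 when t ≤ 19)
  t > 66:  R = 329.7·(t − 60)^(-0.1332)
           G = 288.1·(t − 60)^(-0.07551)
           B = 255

At 3439 K (t = 34.39):
  G = 99.47·ln 34.39 − 161.1 = 99.47·3.5378 − 161.1 = 190.802.
At 9919 K (t = 99.19):
  G = 288.1·(99.19 − 60)^(-0.07551) = 288.1·39.19^(-0.07551) = 288.1·0.75805 = 218.395.
Gain = 218.395 / 190.802 = 1.1446 → 1.145.

1.145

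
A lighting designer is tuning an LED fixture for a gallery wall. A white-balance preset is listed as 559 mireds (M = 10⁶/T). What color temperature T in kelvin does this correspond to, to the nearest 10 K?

1790 K

T = 10⁶ / 559 = 1788.91 K → 1790 K.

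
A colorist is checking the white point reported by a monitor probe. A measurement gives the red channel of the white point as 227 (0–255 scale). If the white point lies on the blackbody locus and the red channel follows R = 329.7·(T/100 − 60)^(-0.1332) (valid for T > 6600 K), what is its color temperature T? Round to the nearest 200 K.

(t − 60)^(-0.1332) = 227/329.7 = 0.68850.
t − 60 = 0.68850^(1/-0.1332) = 0.68850^(-7.508) = 16.478, so t = 76.478.
T = 100·t = 7648 K → 7600 K to the nearest 200 K.

7600 K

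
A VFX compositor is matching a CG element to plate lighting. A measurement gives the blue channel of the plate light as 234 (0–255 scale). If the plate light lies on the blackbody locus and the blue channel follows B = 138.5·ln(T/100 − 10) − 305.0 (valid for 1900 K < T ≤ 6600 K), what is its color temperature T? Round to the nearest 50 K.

5900 K

ln(t − 10) = (234 + 305.0) / 138.5 = 3.8917.
t − 10 = e^3.8917 = 48.994, so t = 58.994.
T = 100·t = 5899 K → 5900 K to the nearest 50 K.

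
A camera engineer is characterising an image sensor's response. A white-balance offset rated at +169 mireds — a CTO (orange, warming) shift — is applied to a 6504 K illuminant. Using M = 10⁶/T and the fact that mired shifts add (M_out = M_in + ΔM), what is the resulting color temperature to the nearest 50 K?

3100 K

M_in = 10⁶/6504 = 153.75 mireds.
M_out = 153.75 + (+169) = 322.75 mireds.
T_out = 10⁶/322.75 = 3098.4 K → 3100 K.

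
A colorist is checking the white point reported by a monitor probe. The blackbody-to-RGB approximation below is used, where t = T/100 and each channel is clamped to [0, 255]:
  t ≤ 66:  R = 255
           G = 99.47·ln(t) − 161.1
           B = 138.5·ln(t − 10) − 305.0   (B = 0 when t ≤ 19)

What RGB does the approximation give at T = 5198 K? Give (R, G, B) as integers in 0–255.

t = 5198/100 = 51.98; the t ≤ 66 branch applies.
R = 255 by definition for t ≤ 66.
G = 99.47·ln 51.98 − 161.1 = 99.47·3.9509 − 161.1 = 231.892.
B = 138.5·ln(51.98 − 10) − 305.0 = 138.5·ln 41.98 − 305.0 = 138.5·3.7372 − 305.0 = 212.601.
Rounded: (255, 232, 213).

(255, 232, 213)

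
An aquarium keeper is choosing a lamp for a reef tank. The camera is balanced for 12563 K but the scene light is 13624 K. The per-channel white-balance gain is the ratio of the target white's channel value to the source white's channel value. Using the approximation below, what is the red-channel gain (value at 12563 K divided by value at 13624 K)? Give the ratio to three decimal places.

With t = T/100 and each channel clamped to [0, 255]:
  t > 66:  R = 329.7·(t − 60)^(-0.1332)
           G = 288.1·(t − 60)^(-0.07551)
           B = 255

1.020

At 13624 K (t = 136.24):
  R = 329.7·(136.24 − 60)^(-0.1332) = 329.7·76.24^(-0.1332) = 329.7·0.56143 = 185.102.
At 12563 K (t = 125.63):
  R = 329.7·(125.63 − 60)^(-0.1332) = 329.7·65.63^(-0.1332) = 329.7·0.57275 = 188.834.
Gain = 188.834 / 185.102 = 1.0202 → 1.020.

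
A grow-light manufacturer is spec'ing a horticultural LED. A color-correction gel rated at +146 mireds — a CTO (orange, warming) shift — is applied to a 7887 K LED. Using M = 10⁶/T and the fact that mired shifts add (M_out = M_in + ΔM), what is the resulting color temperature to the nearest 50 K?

3650 K

M_in = 10⁶/7887 = 126.79 mireds.
M_out = 126.79 + (+146) = 272.79 mireds.
T_out = 10⁶/272.79 = 3665.8 K → 3650 K.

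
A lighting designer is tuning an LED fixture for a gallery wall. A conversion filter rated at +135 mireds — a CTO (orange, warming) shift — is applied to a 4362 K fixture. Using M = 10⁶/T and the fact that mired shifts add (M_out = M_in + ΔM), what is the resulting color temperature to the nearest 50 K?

2750 K

M_in = 10⁶/4362 = 229.25 mireds.
M_out = 229.25 + (+135) = 364.25 mireds.
T_out = 10⁶/364.25 = 2745.3 K → 2750 K.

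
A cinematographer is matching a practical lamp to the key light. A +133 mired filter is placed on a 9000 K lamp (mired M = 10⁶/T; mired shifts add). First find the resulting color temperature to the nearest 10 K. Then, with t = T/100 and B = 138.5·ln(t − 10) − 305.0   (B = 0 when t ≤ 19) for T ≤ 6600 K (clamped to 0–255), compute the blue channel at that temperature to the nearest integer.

171

M_in = 10⁶/9000 = 111.11; M_out = 111.11 + (+133) = 244.11.
T_out = 10⁶/244.11 = 4096.5 K → 4100 K; t = 41.
B = 138.5·ln(41 − 10) − 305.0 = 138.5·ln 31 − 305.0 = 138.5·3.4340 − 305.0 = 170.607.
Rounded: 171.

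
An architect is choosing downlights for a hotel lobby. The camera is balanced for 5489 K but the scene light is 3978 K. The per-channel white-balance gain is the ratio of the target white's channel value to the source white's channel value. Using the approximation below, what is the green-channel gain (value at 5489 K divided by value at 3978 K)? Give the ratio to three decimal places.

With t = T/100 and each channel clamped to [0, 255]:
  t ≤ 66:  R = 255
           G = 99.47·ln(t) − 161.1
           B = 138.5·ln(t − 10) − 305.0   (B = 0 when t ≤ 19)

At 3978 K (t = 39.78):
  G = 99.47·ln 39.78 − 161.1 = 99.47·3.6834 − 161.1 = 205.284.
At 5489 K (t = 54.89):
  G = 99.47·ln 54.89 − 161.1 = 99.47·4.0053 − 161.1 = 237.310.
Gain = 237.310 / 205.284 = 1.1560 → 1.156.

1.156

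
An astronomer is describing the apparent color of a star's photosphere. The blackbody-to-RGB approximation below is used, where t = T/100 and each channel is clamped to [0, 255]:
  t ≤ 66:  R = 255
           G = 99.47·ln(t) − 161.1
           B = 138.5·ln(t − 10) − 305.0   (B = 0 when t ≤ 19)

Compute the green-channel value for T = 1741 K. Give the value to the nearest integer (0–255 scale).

t = 1741/100 = 17.41; the t ≤ 66 branch applies.
G = 99.47·ln 17.41 − 161.1 = 99.47·2.8570 − 161.1 = 123.090.
Rounded: 123.

123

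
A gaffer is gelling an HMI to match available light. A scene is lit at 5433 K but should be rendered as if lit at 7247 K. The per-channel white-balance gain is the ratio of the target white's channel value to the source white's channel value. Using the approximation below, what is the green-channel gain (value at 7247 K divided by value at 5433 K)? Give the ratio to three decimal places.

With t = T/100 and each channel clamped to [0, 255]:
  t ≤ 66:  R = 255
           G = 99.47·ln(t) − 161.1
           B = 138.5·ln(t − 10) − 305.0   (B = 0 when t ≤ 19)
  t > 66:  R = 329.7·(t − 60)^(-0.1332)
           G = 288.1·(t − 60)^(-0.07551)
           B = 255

At 5433 K (t = 54.33):
  G = 99.47·ln 54.33 − 161.1 = 99.47·3.9951 − 161.1 = 236.290.
At 7247 K (t = 72.47):
  G = 288.1·(72.47 − 60)^(-0.07551) = 288.1·12.47^(-0.07551) = 288.1·0.82652 = 238.119.
Gain = 238.119 / 236.290 = 1.0077 → 1.008.

1.008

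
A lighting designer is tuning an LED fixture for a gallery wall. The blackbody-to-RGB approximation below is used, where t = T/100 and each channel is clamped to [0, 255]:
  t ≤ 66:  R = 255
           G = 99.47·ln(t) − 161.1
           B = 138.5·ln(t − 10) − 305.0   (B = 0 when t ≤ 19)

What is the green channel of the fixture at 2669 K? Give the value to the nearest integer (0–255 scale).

t = 2669/100 = 26.69; the t ≤ 66 branch applies.
G = 99.47·ln 26.69 − 161.1 = 99.47·3.2843 − 161.1 = 165.588.
Rounded: 166.

166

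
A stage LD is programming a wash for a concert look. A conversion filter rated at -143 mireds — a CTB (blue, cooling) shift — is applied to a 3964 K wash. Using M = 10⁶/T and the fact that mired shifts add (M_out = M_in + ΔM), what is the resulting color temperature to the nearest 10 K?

M_in = 10⁶/3964 = 252.27 mireds.
M_out = 252.27 + (-143) = 109.27 mireds.
T_out = 10⁶/109.27 = 9151.6 K → 9150 K.

9150 K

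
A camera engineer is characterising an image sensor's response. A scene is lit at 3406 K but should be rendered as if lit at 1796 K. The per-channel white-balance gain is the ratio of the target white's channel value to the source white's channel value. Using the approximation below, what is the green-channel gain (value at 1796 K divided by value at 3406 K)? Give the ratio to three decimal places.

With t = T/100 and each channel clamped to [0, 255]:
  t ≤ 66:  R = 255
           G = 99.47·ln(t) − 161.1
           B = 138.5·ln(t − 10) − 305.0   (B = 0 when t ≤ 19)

0.665

At 3406 K (t = 34.06):
  G = 99.47·ln 34.06 − 161.1 = 99.47·3.5281 − 161.1 = 189.842.
At 1796 K (t = 17.96):
  G = 99.47·ln 17.96 − 161.1 = 99.47·2.8881 − 161.1 = 126.184.
Gain = 126.184 / 189.842 = 0.6647 → 0.665.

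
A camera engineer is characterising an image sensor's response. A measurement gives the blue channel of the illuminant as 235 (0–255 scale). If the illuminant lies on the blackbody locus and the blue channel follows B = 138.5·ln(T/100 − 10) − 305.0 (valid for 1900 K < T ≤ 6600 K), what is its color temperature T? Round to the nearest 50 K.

ln(t − 10) = (235 + 305.0) / 138.5 = 3.8989.
t − 10 = e^3.8989 = 49.349, so t = 59.349.
T = 100·t = 5935 K → 5950 K to the nearest 50 K.

5950 K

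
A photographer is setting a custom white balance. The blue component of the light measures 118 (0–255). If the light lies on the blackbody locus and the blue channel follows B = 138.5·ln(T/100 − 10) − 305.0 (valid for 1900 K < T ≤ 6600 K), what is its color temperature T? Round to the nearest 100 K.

ln(t − 10) = (118 + 305.0) / 138.5 = 3.0542.
t − 10 = e^3.0542 = 21.203, so t = 31.203.
T = 100·t = 3120 K → 3100 K to the nearest 100 K.

3100 K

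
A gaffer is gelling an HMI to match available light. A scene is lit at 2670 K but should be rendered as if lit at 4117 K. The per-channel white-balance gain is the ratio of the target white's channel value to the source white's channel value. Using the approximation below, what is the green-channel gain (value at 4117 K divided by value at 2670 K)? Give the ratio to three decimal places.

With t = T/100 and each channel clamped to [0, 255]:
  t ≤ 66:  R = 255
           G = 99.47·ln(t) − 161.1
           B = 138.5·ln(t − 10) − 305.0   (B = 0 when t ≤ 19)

At 2670 K (t = 26.7):
  G = 99.47·ln 26.7 − 161.1 = 99.47·3.2847 − 161.1 = 165.625.
At 4117 K (t = 41.17):
  G = 99.47·ln 41.17 − 161.1 = 99.47·3.7177 − 161.1 = 208.701.
Gain = 208.701 / 165.625 = 1.2601 → 1.260.

1.260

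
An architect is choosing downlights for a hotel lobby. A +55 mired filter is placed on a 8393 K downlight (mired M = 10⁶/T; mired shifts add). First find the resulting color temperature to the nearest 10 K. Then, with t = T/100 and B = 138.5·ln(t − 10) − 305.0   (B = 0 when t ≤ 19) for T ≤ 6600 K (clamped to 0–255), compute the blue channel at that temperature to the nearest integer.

M_in = 10⁶/8393 = 119.15; M_out = 119.15 + (+55) = 174.15.
T_out = 10⁶/174.15 = 5742.3 K → 5740 K; t = 57.4.
B = 138.5·ln(57.4 − 10) − 305.0 = 138.5·ln 47.4 − 305.0 = 138.5·3.8586 − 305.0 = 229.419.
Rounded: 229.

229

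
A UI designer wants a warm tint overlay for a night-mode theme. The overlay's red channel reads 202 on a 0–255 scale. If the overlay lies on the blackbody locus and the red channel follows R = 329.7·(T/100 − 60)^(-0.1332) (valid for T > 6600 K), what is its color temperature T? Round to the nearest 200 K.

(t − 60)^(-0.1332) = 202/329.7 = 0.61268.
t − 60 = 0.61268^(1/-0.1332) = 0.61268^(-7.508) = 39.569, so t = 99.569.
T = 100·t = 9957 K → 10000 K to the nearest 200 K.

10000 K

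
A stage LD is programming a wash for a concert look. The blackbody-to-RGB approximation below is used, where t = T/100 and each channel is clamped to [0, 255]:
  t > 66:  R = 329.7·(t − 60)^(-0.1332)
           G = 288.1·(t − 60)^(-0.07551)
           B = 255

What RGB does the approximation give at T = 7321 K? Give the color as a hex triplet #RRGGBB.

#EAEDFF

t = 7321/100 = 73.21; the t > 66 branch applies.
R = 329.7·(73.21 − 60)^(-0.1332) = 329.7·13.21^(-0.1332) = 329.7·0.70908 = 233.784.
G = 288.1·(73.21 − 60)^(-0.07551) = 288.1·13.21^(-0.07551) = 288.1·0.82293 = 237.085.
B = 255 by definition for t > 66.
Rounded: (234, 237, 255).
In hex: #EAEDFF.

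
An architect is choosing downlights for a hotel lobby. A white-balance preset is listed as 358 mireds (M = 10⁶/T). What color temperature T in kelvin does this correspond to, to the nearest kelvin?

2793 K

T = 10⁶ / 358 = 2793.30 K → 2793 K.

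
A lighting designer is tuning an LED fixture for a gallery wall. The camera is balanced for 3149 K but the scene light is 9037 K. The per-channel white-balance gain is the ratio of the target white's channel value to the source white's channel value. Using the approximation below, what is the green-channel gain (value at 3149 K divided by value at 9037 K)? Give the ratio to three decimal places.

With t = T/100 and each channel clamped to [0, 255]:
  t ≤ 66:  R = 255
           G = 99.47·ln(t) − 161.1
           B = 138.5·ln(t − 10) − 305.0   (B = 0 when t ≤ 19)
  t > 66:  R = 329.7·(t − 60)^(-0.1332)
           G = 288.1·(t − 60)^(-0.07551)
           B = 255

At 9037 K (t = 90.37):
  G = 288.1·(90.37 − 60)^(-0.07551) = 288.1·30.37^(-0.07551) = 288.1·0.77279 = 222.640.
At 3149 K (t = 31.49):
  G = 99.47·ln 31.49 − 161.1 = 99.47·3.4497 − 161.1 = 182.039.
Gain = 182.039 / 222.640 = 0.8176 → 0.818.

0.818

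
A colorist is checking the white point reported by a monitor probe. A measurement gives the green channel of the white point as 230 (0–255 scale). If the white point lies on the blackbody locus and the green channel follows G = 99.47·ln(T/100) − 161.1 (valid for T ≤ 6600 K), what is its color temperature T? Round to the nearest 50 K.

5100 K

ln t = (230 + 161.1) / 99.47 = 3.9318.
t = e^3.9318 = 51.001.
T = 100·t = 5100 K → 5100 K to the nearest 50 K.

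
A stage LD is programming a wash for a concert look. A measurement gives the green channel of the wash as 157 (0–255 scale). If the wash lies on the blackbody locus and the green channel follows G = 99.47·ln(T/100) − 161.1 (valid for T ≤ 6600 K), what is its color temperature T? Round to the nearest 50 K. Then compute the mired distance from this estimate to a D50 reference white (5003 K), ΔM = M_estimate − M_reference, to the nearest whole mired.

ln t = (157 + 161.1) / 99.47 = 3.1979.
t = e^3.1979 = 24.482.
T = 100·t = 2448 K → 2450 K to the nearest 50 K.
M_estimate = 10⁶/2450 = 408.16; M_reference = 10⁶/5003 = 199.88.
ΔM = 408.16 − 199.88 = 208.28 → +208 mireds.

+208 mireds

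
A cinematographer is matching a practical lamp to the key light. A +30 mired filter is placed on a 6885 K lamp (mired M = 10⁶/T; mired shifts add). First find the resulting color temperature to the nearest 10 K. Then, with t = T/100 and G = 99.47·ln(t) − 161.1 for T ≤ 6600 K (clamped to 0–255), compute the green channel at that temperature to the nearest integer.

241

M_in = 10⁶/6885 = 145.24; M_out = 145.24 + (+30) = 175.24.
T_out = 10⁶/175.24 = 5706.4 K → 5710 K; t = 57.1.
G = 99.47·ln 57.1 − 161.1 = 99.47·4.0448 − 161.1 = 241.237.
Rounded: 241.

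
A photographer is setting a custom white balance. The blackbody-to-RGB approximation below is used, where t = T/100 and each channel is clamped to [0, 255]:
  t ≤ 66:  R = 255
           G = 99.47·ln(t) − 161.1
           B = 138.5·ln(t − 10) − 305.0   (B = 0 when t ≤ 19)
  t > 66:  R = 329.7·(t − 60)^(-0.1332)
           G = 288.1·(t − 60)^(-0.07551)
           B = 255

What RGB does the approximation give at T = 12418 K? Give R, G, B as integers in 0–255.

R=189, G=210, B=255

t = 12418/100 = 124.18; the t > 66 branch applies.
R = 329.7·(124.18 − 60)^(-0.1332) = 329.7·64.18^(-0.1332) = 329.7·0.57445 = 189.397.
G = 288.1·(124.18 − 60)^(-0.07551) = 288.1·64.18^(-0.07551) = 288.1·0.73034 = 210.410.
B = 255 by definition for t > 66.
Rounded: (189, 210, 255).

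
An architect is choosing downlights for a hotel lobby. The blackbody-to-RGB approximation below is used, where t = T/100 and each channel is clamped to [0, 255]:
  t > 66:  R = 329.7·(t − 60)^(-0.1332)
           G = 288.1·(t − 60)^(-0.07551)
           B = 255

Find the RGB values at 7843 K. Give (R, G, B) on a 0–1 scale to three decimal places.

(0.877, 0.907, 1.000)

t = 7843/100 = 78.43; the t > 66 branch applies.
R = 329.7·(78.43 − 60)^(-0.1332) = 329.7·18.43^(-0.1332) = 329.7·0.67832 = 223.641.
G = 288.1·(78.43 − 60)^(-0.07551) = 288.1·18.43^(-0.07551) = 288.1·0.80249 = 231.198.
B = 255 by definition for t > 66.
Dividing each by 255: (0.8770, 0.9067, 1.0000) → (0.877, 0.907, 1.000).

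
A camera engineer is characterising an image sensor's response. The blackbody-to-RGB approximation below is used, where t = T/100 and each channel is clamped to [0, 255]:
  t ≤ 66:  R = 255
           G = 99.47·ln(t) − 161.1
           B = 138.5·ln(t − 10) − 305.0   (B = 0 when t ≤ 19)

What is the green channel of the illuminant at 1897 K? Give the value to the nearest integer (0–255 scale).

132

t = 1897/100 = 18.97; the t ≤ 66 branch applies.
G = 99.47·ln 18.97 − 161.1 = 99.47·2.9429 − 161.1 = 131.626.
Rounded: 132.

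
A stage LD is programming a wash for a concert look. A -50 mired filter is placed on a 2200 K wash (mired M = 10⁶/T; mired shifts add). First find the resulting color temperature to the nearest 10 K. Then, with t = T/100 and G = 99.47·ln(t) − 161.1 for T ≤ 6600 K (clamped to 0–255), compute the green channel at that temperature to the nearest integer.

158

M_in = 10⁶/2200 = 454.55; M_out = 454.55 + (-50) = 404.55.
T_out = 10⁶/404.55 = 2471.9 K → 2470 K; t = 24.7.
G = 99.47·ln 24.7 − 161.1 = 99.47·3.2068 − 161.1 = 157.881.
Rounded: 158.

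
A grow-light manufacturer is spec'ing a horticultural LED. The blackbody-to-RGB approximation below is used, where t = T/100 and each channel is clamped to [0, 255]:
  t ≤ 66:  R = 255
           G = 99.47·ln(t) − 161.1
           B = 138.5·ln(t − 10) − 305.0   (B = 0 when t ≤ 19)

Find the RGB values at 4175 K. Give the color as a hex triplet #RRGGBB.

#FFD2AE

t = 4175/100 = 41.75; the t ≤ 66 branch applies.
R = 255 by definition for t ≤ 66.
G = 99.47·ln 41.75 − 161.1 = 99.47·3.7317 − 161.1 = 210.092.
B = 138.5·ln(41.75 − 10) − 305.0 = 138.5·ln 31.75 − 305.0 = 138.5·3.4579 − 305.0 = 173.918.
Rounded: (255, 210, 174).
In hex: #FFD2AE.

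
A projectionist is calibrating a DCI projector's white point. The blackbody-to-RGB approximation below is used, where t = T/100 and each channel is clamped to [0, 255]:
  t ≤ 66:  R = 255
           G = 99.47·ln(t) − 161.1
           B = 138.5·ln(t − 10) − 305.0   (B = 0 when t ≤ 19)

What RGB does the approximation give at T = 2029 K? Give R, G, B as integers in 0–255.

R=255, G=138, B=18

t = 2029/100 = 20.29; the t ≤ 66 branch applies.
R = 255 by definition for t ≤ 66.
G = 99.47·ln 20.29 − 161.1 = 99.47·3.0101 − 161.1 = 138.317.
B = 138.5·ln(20.29 − 10) − 305.0 = 138.5·ln 10.29 − 305.0 = 138.5·2.3312 − 305.0 = 17.867.
Rounded: (255, 138, 18).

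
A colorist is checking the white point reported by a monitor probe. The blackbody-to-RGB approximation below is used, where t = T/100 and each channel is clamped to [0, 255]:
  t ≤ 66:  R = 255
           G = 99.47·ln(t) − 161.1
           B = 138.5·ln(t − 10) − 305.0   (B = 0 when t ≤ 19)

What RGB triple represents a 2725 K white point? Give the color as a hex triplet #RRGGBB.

#FFA859

t = 2725/100 = 27.25; the t ≤ 66 branch applies.
R = 255 by definition for t ≤ 66.
G = 99.47·ln 27.25 − 161.1 = 99.47·3.3051 − 161.1 = 167.654.
B = 138.5·ln(27.25 − 10) − 305.0 = 138.5·ln 17.25 − 305.0 = 138.5·2.8478 − 305.0 = 89.422.
Rounded: (255, 168, 89).
In hex: #FFA859.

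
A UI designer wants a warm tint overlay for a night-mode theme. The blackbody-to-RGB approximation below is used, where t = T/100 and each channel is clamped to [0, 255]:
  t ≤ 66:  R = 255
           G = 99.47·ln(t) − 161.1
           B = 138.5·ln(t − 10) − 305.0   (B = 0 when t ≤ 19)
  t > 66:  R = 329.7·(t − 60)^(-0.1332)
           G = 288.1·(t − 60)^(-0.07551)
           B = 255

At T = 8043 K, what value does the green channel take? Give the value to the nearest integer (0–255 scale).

229

t = 8043/100 = 80.43; the t > 66 branch applies.
G = 288.1·(80.43 − 60)^(-0.07551) = 288.1·20.43^(-0.07551) = 288.1·0.79627 = 229.406.
Rounded: 229.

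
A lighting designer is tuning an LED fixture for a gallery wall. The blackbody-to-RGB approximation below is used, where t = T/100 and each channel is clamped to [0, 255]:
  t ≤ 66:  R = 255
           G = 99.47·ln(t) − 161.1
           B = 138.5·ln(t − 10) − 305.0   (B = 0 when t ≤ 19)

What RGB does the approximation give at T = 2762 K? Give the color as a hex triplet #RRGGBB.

t = 2762/100 = 27.62; the t ≤ 66 branch applies.
R = 255 by definition for t ≤ 66.
G = 99.47·ln 27.62 − 161.1 = 99.47·3.3185 − 161.1 = 168.995.
B = 138.5·ln(27.62 − 10) − 305.0 = 138.5·ln 17.62 − 305.0 = 138.5·2.8690 − 305.0 = 92.361.
Rounded: (255, 169, 92).
In hex: #FFA95C.

#FFA95C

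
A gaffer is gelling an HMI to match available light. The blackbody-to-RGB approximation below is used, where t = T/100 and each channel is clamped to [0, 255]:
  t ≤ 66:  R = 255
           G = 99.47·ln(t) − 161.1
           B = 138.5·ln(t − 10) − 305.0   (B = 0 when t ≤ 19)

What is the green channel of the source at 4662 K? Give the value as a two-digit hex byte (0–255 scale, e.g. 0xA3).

0xDD

t = 4662/100 = 46.62; the t ≤ 66 branch applies.
G = 99.47·ln 46.62 − 161.1 = 99.47·3.8420 − 161.1 = 221.067.
Rounded: 221; in hex, 0xDD.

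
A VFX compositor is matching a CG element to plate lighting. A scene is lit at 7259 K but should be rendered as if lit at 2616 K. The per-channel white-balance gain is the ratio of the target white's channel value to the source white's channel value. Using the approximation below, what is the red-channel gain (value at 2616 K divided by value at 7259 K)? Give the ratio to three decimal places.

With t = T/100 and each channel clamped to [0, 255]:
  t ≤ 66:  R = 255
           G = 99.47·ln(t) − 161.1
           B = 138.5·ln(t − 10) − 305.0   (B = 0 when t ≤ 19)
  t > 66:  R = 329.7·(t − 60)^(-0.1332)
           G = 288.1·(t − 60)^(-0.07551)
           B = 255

At 7259 K (t = 72.59):
  R = 329.7·(72.59 − 60)^(-0.1332) = 329.7·12.59^(-0.1332) = 329.7·0.71364 = 235.286.
At 2616 K (t = 26.16):
  R = 255 by definition for t ≤ 66.
Gain = 255.000 / 235.286 = 1.0838 → 1.084.

1.084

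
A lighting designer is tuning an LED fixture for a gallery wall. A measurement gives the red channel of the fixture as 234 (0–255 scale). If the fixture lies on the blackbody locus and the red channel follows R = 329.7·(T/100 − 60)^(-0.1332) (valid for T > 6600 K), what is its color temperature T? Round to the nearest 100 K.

(t − 60)^(-0.1332) = 234/329.7 = 0.70974.
t − 60 = 0.70974^(1/-0.1332) = 0.70974^(-7.508) = 13.119, so t = 73.119.
T = 100·t = 7312 K → 7300 K to the nearest 100 K.

7300 K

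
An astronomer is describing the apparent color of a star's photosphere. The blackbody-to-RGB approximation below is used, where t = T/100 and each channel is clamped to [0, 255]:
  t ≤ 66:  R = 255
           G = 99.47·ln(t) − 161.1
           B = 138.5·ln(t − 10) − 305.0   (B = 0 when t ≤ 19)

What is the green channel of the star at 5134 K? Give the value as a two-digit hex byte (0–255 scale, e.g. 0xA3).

0xE7

t = 5134/100 = 51.34; the t ≤ 66 branch applies.
G = 99.47·ln 51.34 − 161.1 = 99.47·3.9385 − 161.1 = 230.660.
Rounded: 231; in hex, 0xE7.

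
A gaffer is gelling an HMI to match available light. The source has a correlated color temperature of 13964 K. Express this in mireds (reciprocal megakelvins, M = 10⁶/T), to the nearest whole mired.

M = 10⁶ / 13964 = 71.613 → 72 mireds.

72 mireds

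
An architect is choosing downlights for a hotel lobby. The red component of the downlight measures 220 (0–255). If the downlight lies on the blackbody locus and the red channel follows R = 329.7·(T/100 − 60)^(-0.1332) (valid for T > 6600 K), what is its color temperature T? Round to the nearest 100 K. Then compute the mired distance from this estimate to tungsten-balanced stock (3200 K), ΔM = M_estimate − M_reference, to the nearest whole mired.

(t − 60)^(-0.1332) = 220/329.7 = 0.66727.
t − 60 = 0.66727^(1/-0.1332) = 0.66727^(-7.508) = 20.847, so t = 80.847.
T = 100·t = 8085 K → 8100 K to the nearest 100 K.
M_estimate = 10⁶/8100 = 123.46; M_reference = 10⁶/3200 = 312.50.
ΔM = 123.46 − 312.50 = -189.04 → -189 mireds.

-189 mireds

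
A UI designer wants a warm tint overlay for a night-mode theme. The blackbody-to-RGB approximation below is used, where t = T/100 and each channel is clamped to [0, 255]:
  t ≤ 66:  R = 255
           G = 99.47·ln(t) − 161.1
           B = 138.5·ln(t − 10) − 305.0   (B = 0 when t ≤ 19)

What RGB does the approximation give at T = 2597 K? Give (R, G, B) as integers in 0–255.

t = 2597/100 = 25.97; the t ≤ 66 branch applies.
R = 255 by definition for t ≤ 66.
G = 99.47·ln 25.97 − 161.1 = 99.47·3.2569 − 161.1 = 162.868.
B = 138.5·ln(25.97 − 10) − 305.0 = 138.5·ln 15.97 − 305.0 = 138.5·2.7707 − 305.0 = 78.744.
Rounded: (255, 163, 79).

(255, 163, 79)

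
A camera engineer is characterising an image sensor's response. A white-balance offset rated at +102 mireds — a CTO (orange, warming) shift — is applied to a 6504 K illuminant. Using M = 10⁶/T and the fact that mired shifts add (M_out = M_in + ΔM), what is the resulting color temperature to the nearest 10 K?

3910 K

M_in = 10⁶/6504 = 153.75 mireds.
M_out = 153.75 + (+102) = 255.75 mireds.
T_out = 10⁶/255.75 = 3910.0 K → 3910 K.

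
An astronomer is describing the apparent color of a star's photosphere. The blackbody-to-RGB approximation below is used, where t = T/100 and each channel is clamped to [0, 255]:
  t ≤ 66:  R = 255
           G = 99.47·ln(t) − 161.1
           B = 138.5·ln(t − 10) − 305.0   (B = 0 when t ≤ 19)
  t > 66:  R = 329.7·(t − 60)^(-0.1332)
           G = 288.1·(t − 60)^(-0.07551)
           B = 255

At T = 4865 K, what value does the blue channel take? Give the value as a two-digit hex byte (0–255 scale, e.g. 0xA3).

0xC9

t = 4865/100 = 48.65; the t ≤ 66 branch applies.
B = 138.5·ln(48.65 − 10) − 305.0 = 138.5·ln 38.65 − 305.0 = 138.5·3.6545 − 305.0 = 201.155.
Rounded: 201; in hex, 0xC9.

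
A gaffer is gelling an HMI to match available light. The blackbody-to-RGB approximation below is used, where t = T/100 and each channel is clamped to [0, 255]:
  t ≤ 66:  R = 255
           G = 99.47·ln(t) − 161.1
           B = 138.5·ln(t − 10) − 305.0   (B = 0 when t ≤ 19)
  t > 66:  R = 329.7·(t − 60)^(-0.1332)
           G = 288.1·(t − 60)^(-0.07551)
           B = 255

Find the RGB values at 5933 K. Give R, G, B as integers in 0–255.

R=255, G=245, B=235

t = 5933/100 = 59.33; the t ≤ 66 branch applies.
R = 255 by definition for t ≤ 66.
G = 99.47·ln 59.33 − 161.1 = 99.47·4.0831 − 161.1 = 245.047.
B = 138.5·ln(59.33 − 10) − 305.0 = 138.5·ln 49.33 − 305.0 = 138.5·3.8985 − 305.0 = 234.947.
Rounded: (255, 245, 235).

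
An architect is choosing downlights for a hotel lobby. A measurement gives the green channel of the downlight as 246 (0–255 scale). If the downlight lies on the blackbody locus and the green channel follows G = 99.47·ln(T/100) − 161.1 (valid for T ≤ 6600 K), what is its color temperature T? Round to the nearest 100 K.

ln t = (246 + 161.1) / 99.47 = 4.0927.
t = e^4.0927 = 59.901.
T = 100·t = 5990 K → 6000 K to the nearest 100 K.

6000 K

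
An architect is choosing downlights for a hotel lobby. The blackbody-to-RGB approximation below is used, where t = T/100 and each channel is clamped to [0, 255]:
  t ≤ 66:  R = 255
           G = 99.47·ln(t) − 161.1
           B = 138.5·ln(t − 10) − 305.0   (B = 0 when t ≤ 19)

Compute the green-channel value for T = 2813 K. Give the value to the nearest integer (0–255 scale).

171

t = 2813/100 = 28.13; the t ≤ 66 branch applies.
G = 99.47·ln 28.13 − 161.1 = 99.47·3.3368 − 161.1 = 170.815.
Rounded: 171.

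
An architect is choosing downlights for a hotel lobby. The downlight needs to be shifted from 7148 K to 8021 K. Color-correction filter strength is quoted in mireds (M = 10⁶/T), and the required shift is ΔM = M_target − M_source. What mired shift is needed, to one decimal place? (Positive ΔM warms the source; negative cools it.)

M_source = 10⁶/7148 = 139.899; M_target = 10⁶/8021 = 124.673.
ΔM = 124.673 − 139.899 = -15.227 → -15.2 mireds, a cooling shift.

-15.2 mireds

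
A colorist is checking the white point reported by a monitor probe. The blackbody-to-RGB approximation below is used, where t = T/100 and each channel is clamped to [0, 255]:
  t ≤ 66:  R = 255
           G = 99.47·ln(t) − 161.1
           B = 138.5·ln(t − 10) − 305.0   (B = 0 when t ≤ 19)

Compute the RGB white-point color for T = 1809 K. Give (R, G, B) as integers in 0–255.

t = 1809/100 = 18.09; the t ≤ 66 branch applies.
R = 255 by definition for t ≤ 66.
G = 99.47·ln 18.09 − 161.1 = 99.47·2.8954 − 161.1 = 126.901.
t = 18.09 ≤ 19, so B = 0.
Rounded: (255, 127, 0).

(255, 127, 0)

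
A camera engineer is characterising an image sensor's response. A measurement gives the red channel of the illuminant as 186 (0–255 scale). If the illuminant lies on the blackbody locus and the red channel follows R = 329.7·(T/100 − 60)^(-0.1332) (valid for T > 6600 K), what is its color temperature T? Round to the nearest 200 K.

(t − 60)^(-0.1332) = 186/329.7 = 0.56415.
t − 60 = 0.56415^(1/-0.1332) = 0.56415^(-7.508) = 73.521, so t = 133.521.
T = 100·t = 13352 K → 13400 K to the nearest 200 K.

13400 K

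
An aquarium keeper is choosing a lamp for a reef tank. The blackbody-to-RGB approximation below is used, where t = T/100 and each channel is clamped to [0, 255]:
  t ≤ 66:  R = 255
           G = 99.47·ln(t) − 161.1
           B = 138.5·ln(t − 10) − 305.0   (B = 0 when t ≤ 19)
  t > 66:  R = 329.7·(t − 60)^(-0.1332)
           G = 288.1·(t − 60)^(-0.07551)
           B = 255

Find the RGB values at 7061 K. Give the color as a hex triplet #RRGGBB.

t = 7061/100 = 70.61; the t > 66 branch applies.
R = 329.7·(70.61 − 60)^(-0.1332) = 329.7·10.61^(-0.1332) = 329.7·0.73009 = 240.710.
G = 288.1·(70.61 − 60)^(-0.07551) = 288.1·10.61^(-0.07551) = 288.1·0.83666 = 241.041.
B = 255 by definition for t > 66.
Rounded: (241, 241, 255).
In hex: #F1F1FF.

#F1F1FF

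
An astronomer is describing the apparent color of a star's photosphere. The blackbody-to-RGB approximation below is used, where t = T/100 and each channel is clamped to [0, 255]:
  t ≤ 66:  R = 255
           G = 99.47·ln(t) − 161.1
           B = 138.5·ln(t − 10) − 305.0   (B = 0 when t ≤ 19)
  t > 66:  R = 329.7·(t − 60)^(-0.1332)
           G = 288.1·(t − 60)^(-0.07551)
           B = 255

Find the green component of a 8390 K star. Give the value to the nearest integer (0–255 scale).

t = 8390/100 = 83.9; the t > 66 branch applies.
G = 288.1·(83.9 − 60)^(-0.07551) = 288.1·23.9^(-0.07551) = 288.1·0.78690 = 226.705.
Rounded: 227.

227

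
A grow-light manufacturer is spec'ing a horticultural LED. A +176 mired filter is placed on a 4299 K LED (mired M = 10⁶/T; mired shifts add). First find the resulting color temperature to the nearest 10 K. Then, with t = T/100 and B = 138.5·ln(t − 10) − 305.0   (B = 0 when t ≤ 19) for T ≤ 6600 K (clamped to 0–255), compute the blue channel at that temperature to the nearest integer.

65

M_in = 10⁶/4299 = 232.61; M_out = 232.61 + (+176) = 408.61.
T_out = 10⁶/408.61 = 2447.3 K → 2450 K; t = 24.5.
B = 138.5·ln(24.5 − 10) − 305.0 = 138.5·ln 14.5 − 305.0 = 138.5·2.6741 − 305.0 = 65.370.
Rounded: 65.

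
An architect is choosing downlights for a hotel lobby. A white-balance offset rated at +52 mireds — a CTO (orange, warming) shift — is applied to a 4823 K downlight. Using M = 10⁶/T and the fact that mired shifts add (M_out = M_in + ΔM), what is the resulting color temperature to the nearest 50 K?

M_in = 10⁶/4823 = 207.34 mireds.
M_out = 207.34 + (+52) = 259.34 mireds.
T_out = 10⁶/259.34 = 3855.9 K → 3850 K.

3850 K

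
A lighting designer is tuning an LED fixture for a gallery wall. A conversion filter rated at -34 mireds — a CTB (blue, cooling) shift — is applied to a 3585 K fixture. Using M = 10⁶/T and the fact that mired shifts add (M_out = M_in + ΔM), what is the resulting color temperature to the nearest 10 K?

M_in = 10⁶/3585 = 278.94 mireds.
M_out = 278.94 + (-34) = 244.94 mireds.
T_out = 10⁶/244.94 = 4082.6 K → 4080 K.

4080 K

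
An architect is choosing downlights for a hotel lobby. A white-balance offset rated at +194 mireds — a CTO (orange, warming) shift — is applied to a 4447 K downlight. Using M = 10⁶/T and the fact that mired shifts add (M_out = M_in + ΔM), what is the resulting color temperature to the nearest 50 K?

2400 K

M_in = 10⁶/4447 = 224.87 mireds.
M_out = 224.87 + (+194) = 418.87 mireds.
T_out = 10⁶/418.87 = 2387.4 K → 2400 K.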